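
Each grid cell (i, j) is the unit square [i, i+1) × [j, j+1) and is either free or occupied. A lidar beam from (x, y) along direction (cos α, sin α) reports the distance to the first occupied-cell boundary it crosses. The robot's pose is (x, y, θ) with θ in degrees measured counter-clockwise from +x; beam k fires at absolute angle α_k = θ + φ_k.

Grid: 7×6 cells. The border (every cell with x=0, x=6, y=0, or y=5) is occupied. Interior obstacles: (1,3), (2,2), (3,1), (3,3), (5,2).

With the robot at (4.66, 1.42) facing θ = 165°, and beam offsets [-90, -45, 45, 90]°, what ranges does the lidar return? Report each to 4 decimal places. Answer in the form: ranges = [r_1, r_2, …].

beam 1: φ=-90°, α=75°
  d=(0.2588,0.9659)  start (4,1)  tX=1.3137 tY=0.6005  stride 1/|dx|=3.8637 1/|dy|=1.0353
    cross y-line → (4,2), t=0.6005
    cross x-line → (5,2), t=1.3137 (wall)
  → r_1 = 1.3137
beam 2: φ=-45°, α=120°
  d=(-0.5000,0.8660)  start (4,1)  tX=1.3200 tY=0.6697  stride 1/|dx|=2.0000 1/|dy|=1.1547
    cross y-line → (4,2), t=0.6697
    cross x-line → (3,2), t=1.3200
    cross y-line → (3,3), t=1.8244 (wall)
  → r_2 = 1.8244
beam 3: φ=45°, α=210°
  d=(-0.8660,-0.5000)  start (4,1)  tX=0.7621 tY=0.8400  stride 1/|dx|=1.1547 1/|dy|=2.0000
    cross x-line → (3,1), t=0.7621 (wall)
  → r_3 = 0.7621
beam 4: φ=90°, α=255°
  d=(-0.2588,-0.9659)  start (4,1)  tX=2.5500 tY=0.4348  stride 1/|dx|=3.8637 1/|dy|=1.0353
    cross y-line → (4,0), t=0.4348 (wall)
  → r_4 = 0.4348

ranges = [1.3137, 1.8244, 0.7621, 0.4348]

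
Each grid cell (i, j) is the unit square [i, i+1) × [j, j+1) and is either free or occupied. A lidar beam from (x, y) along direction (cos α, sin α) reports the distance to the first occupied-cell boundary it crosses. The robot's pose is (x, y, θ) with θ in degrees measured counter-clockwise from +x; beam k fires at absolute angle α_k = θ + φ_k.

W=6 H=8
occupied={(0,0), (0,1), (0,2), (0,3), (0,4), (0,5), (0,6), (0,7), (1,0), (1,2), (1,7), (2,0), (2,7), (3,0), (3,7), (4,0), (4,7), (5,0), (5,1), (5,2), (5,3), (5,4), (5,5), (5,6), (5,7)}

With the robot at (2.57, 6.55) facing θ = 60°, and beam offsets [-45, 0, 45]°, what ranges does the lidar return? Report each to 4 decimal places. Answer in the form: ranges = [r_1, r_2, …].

beam 1: φ=-45°, α=15°
  direction (0.9659, 0.2588); cell (2,6); t to first gridline: x 0.4452, y 1.7387 (then +1.0353 / +3.8637)
    (3,6) via x @ 0.4452
    (4,6) via x @ 1.4804
    (4,7) via y @ 1.7387  # hit
  → r_1 = 1.7387
beam 2: φ=0°, α=60°
  direction (0.5000, 0.8660); cell (2,6); t to first gridline: x 0.8600, y 0.5196 (then +2.0000 / +1.1547)
    (2,7) via y @ 0.5196  # hit
  → r_2 = 0.5196
beam 3: φ=45°, α=105°
  direction (-0.2588, 0.9659); cell (2,6); t to first gridline: x 2.2023, y 0.4659 (then +3.8637 / +1.0353)
    (2,7) via y @ 0.4659  # hit
  → r_3 = 0.4659

ranges = [1.7387, 0.5196, 0.4659]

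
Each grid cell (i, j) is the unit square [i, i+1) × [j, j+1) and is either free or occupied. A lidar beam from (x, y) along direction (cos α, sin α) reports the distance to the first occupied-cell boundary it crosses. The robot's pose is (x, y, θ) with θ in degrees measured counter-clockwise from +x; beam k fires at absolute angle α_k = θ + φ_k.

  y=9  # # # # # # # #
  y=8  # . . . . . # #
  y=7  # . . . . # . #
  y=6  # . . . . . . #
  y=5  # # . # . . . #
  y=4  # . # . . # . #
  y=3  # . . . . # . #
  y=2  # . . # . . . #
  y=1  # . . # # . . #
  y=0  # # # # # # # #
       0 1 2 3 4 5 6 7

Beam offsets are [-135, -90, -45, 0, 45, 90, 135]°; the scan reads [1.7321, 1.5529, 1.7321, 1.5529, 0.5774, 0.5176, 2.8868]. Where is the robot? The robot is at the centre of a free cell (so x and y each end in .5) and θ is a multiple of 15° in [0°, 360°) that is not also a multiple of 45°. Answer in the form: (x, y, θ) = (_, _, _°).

(x, y, θ) = (2.5, 2.5, 285°)

The pose lattice has 38·16 = 608 candidates. Test each by forward raycasting.
  (1.5, 4.5, 15°): beam 1 = 1.0000 ≠ 1.7321 ✗
  (6.5, 2.5, 330°): beam 1 = 1.9319 ≠ 1.7321 ✗
  (6.5, 6.5, 195°): beam 1 = 1.0000 ≠ 1.7321 ✗
  …
  (2.5, 2.5, 285°): r_1=1.7321, r_2=1.5529, r_3=1.7321, r_4=1.5529, r_5=0.5774, r_6=0.5176, r_7=2.8868 — all match ✓
Unique over the lattice → pose = (2.5, 2.5, 285°).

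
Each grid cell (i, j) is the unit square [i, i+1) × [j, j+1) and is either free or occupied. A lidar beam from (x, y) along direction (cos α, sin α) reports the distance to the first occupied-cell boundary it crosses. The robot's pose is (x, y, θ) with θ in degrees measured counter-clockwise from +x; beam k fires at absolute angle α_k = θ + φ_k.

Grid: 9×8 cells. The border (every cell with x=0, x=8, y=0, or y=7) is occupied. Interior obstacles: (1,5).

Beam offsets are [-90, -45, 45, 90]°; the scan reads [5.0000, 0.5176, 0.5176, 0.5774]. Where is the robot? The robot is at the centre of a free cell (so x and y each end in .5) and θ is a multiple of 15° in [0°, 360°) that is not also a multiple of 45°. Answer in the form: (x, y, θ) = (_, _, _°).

Candidates: 41 free-cell centres × 16 headings = 656 poses. Raycast each; keep the one whose scan matches to 4 dp.
  (1.5, 1.5, 105°): beam 1 = 6.7293 ≠ 5.0000 ✗
  (1.5, 2.5, 330°): beam 1 = 1.0000 ≠ 5.0000 ✗
  (1.5, 3.5, 60°): beam 2 = 6.7293 ≠ 0.5176 ✗
  (4.5, 2.5, 75°): beam 1 = 3.6235 ≠ 5.0000 ✗
  …
  (1.5, 4.5, 120°): r_1=5.0000, r_2=0.5176, r_3=0.5176, r_4=0.5774 — all match ✓
No second candidate reproduces the full scan.

(x, y, θ) = (1.5, 4.5, 120°)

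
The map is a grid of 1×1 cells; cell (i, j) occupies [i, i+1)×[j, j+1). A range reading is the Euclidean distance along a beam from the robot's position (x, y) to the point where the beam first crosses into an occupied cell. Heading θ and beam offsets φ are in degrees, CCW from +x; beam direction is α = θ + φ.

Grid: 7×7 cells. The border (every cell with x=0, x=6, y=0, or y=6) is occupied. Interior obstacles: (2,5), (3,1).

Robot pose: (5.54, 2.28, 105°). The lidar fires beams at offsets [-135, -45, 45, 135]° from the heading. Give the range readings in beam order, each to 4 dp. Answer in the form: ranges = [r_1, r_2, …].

ranges = [0.5312, 0.9200, 5.2423, 1.4780]

beam 1: φ=-135°, α=330°
  dir = (cos 330°, sin 330°) = (0.8660, -0.5000); from cell (5,2)
  next x-line at t=0.5312, next y-line at t=0.5600; Δt_x=1.1547, Δt_y=2.0000
    x: enter (6,2) at t=0.5312 ← occupied
  → r_1 = 0.5312
beam 2: φ=-45°, α=60°
  dir = (cos 60°, sin 60°) = (0.5000, 0.8660); from cell (5,2)
  next x-line at t=0.9200, next y-line at t=0.8314; Δt_x=2.0000, Δt_y=1.1547
    y: enter (5,3) at t=0.8314
    x: enter (6,3) at t=0.9200 ← occupied
  → r_2 = 0.9200
beam 3: φ=45°, α=150°
  dir = (cos 150°, sin 150°) = (-0.8660, 0.5000); from cell (5,2)
  next x-line at t=0.6235, next y-line at t=1.4400; Δt_x=1.1547, Δt_y=2.0000
    x: enter (4,2) at t=0.6235
    y: enter (4,3) at t=1.4400
    x: enter (3,3) at t=1.7782
    x: enter (2,3) at t=2.9329
    y: enter (2,4) at t=3.4400
    x: enter (1,4) at t=4.0876
    x: enter (0,4) at t=5.2423 ← occupied
  → r_3 = 5.2423
beam 4: φ=135°, α=240°
  dir = (cos 240°, sin 240°) = (-0.5000, -0.8660); from cell (5,2)
  next x-line at t=1.0800, next y-line at t=0.3233; Δt_x=2.0000, Δt_y=1.1547
    y: enter (5,1) at t=0.3233
    x: enter (4,1) at t=1.0800
    y: enter (4,0) at t=1.4780 ← occupied
  → r_4 = 1.4780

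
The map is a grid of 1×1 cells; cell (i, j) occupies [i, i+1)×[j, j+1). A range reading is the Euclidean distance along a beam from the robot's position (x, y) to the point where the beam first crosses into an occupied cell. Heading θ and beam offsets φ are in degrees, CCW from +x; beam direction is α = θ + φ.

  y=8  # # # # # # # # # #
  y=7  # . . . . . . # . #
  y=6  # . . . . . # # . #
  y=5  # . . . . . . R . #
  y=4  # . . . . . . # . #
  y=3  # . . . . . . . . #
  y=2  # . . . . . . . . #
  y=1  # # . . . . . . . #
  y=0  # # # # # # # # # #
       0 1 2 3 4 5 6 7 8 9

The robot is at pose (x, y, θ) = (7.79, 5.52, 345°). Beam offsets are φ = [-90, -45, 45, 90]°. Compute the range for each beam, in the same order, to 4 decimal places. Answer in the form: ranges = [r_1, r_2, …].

beam 1: φ=-90°, α=255°
  direction (-0.2588, -0.9659); cell (7,5); t to first gridline: x 3.0523, y 0.5383 (then +3.8637 / +1.0353)
    (7,4) via y @ 0.5383  # hit
  → r_1 = 0.5383
beam 2: φ=-45°, α=300°
  direction (0.5000, -0.8660); cell (7,5); t to first gridline: x 0.4200, y 0.6004 (then +2.0000 / +1.1547)
    (8,5) via x @ 0.4200
    (8,4) via y @ 0.6004
    (8,3) via y @ 1.7551
    (9,3) via x @ 2.4200  # hit
  → r_2 = 2.4200
beam 3: φ=45°, α=30°
  direction (0.8660, 0.5000); cell (7,5); t to first gridline: x 0.2425, y 0.9600 (then +1.1547 / +2.0000)
    (8,5) via x @ 0.2425
    (8,6) via y @ 0.9600
    (9,6) via x @ 1.3972  # hit
  → r_3 = 1.3972
beam 4: φ=90°, α=75°
  direction (0.2588, 0.9659); cell (7,5); t to first gridline: x 0.8114, y 0.4969 (then +3.8637 / +1.0353)
    (7,6) via y @ 0.4969  # hit
  → r_4 = 0.4969

ranges = [0.5383, 2.4200, 1.3972, 0.4969]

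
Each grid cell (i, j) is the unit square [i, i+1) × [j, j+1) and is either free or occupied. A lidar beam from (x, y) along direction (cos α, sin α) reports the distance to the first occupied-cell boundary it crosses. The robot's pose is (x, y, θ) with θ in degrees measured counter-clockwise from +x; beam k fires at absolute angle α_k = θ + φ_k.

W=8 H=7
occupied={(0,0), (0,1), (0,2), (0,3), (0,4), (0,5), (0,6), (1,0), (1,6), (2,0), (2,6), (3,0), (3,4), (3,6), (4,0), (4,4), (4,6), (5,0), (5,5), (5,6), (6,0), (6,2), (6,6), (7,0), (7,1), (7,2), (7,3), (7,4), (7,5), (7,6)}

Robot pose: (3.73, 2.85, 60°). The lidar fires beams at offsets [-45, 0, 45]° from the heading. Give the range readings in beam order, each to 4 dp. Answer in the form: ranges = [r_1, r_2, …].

beam 1: φ=-45°, α=15°
  d=(0.9659,0.2588)  start (3,2)  tX=0.2795 tY=0.5796  stride 1/|dx|=1.0353 1/|dy|=3.8637
    cross x-line → (4,2), t=0.2795
    cross y-line → (4,3), t=0.5796
    cross x-line → (5,3), t=1.3148
    cross x-line → (6,3), t=2.3501
    cross x-line → (7,3), t=3.3854 (wall)
  → r_1 = 3.3854
beam 2: φ=0°, α=60°
  d=(0.5000,0.8660)  start (3,2)  tX=0.5400 tY=0.1732  stride 1/|dx|=2.0000 1/|dy|=1.1547
    cross y-line → (3,3), t=0.1732
    cross x-line → (4,3), t=0.5400
    cross y-line → (4,4), t=1.3279 (wall)
  → r_2 = 1.3279
beam 3: φ=45°, α=105°
  d=(-0.2588,0.9659)  start (3,2)  tX=2.8205 tY=0.1553  stride 1/|dx|=3.8637 1/|dy|=1.0353
    cross y-line → (3,3), t=0.1553
    cross y-line → (3,4), t=1.1906 (wall)
  → r_3 = 1.1906

ranges = [3.3854, 1.3279, 1.1906]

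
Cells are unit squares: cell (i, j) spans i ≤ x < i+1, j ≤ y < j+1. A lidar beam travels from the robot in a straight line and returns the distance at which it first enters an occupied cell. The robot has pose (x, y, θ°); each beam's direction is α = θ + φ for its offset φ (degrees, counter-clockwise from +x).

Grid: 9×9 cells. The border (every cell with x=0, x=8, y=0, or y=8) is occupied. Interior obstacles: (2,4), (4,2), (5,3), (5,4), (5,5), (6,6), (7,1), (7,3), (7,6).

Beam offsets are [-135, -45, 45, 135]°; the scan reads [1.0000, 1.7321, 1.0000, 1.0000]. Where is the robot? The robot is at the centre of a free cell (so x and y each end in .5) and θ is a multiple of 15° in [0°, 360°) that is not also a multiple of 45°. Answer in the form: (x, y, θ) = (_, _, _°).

The pose lattice has 40·16 = 640 candidates. Test each by forward raycasting.
  (6.5, 4.5, 255°): beam 2 = 0.5774 ≠ 1.7321 ✗
  (7.5, 7.5, 30°): beam 1 = 0.5176 ≠ 1.0000 ✗
  (2.5, 6.5, 330°): beam 1 = 1.5529 ≠ 1.0000 ✗
  (4.5, 5.5, 195°): beam 1 = 2.8868 ≠ 1.0000 ✗
  …
  (6.5, 2.5, 285°): r_1=1.0000, r_2=1.7321, r_3=1.0000, r_4=1.0000 — all match ✓
Only this pose fits every beam.

(x, y, θ) = (6.5, 2.5, 285°)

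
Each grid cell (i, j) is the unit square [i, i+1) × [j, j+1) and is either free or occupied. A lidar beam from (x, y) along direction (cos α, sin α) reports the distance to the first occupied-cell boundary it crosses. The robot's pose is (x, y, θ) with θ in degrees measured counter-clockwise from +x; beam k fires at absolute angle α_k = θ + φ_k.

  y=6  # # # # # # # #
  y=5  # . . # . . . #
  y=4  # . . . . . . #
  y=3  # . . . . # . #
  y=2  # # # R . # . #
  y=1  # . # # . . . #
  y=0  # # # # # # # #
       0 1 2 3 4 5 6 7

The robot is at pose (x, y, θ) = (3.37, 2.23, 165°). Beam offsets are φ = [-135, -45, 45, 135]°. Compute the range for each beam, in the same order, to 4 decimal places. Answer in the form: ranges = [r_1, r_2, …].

beam 1: φ=-135°, α=30°
  cosα=0.8660 sinα=0.5000 | (3,2) | tMaxX 0.7275 tMaxY 1.5400 | tΔX 1.1547 tΔY 2.0000
    t=0.7275 [x] (4,2)
    t=1.5400 [y] (4,3)
    t=1.8822 [x] (5,3) — stop
  → r_1 = 1.8822
beam 2: φ=-45°, α=120°
  cosα=-0.5000 sinα=0.8660 | (3,2) | tMaxX 0.7400 tMaxY 0.8891 | tΔX 2.0000 tΔY 1.1547
    t=0.7400 [x] (2,2) — stop
  → r_2 = 0.7400
beam 3: φ=45°, α=210°
  cosα=-0.8660 sinα=-0.5000 | (3,2) | tMaxX 0.4272 tMaxY 0.4600 | tΔX 1.1547 tΔY 2.0000
    t=0.4272 [x] (2,2) — stop
  → r_3 = 0.4272
beam 4: φ=135°, α=300°
  cosα=0.5000 sinα=-0.8660 | (3,2) | tMaxX 1.2600 tMaxY 0.2656 | tΔX 2.0000 tΔY 1.1547
    t=0.2656 [y] (3,1) — stop
  → r_4 = 0.2656

ranges = [1.8822, 0.7400, 0.4272, 0.2656]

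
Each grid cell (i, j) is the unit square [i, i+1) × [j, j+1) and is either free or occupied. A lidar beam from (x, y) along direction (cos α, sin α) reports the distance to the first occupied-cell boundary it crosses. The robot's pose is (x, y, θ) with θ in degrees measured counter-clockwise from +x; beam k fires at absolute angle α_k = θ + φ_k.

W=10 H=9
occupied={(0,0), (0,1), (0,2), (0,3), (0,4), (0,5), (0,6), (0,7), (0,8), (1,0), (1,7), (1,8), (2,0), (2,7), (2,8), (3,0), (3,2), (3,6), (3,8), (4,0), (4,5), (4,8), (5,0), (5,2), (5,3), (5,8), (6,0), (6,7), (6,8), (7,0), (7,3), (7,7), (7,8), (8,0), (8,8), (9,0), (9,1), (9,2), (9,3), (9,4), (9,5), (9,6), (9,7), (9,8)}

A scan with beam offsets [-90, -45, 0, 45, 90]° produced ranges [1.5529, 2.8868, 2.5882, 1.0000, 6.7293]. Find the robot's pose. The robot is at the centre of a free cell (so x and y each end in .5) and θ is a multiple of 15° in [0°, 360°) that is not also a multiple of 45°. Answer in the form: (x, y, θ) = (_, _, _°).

The pose lattice has 46·16 = 736 candidates. Test each by forward raycasting.
  (8.5, 2.5, 285°): beam 1 = 5.7956 ≠ 1.5529 ✗
  (8.5, 2.5, 240°): beam 1 = 1.0000 ≠ 1.5529 ✗
  (4.5, 4.5, 300°): beam 1 = 4.0415 ≠ 1.5529 ✗
  …
  (2.5, 3.5, 285°): r_1=1.5529, r_2=2.8868, r_3=2.5882, r_4=1.0000, r_5=6.7293 — all match ✓
Only this pose fits every beam.

(x, y, θ) = (2.5, 3.5, 285°)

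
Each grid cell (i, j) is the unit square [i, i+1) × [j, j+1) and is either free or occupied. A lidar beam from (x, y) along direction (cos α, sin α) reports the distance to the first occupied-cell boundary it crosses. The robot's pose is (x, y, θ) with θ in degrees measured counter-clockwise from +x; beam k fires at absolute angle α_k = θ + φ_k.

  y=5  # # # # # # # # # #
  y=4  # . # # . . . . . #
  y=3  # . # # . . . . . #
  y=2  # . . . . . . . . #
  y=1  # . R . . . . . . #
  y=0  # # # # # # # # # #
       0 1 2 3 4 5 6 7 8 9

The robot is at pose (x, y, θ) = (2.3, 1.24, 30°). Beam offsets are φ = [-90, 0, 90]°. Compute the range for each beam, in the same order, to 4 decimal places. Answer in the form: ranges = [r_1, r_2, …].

beam 1: φ=-90°, α=300°
  direction (0.5000, -0.8660); cell (2,1); t to first gridline: x 1.4000, y 0.2771 (then +2.0000 / +1.1547)
    (2,0) via y @ 0.2771  # hit
  → r_1 = 0.2771
beam 2: φ=0°, α=30°
  direction (0.8660, 0.5000); cell (2,1); t to first gridline: x 0.8083, y 1.5200 (then +1.1547 / +2.0000)
    (3,1) via x @ 0.8083
    (3,2) via y @ 1.5200
    (4,2) via x @ 1.9630
    (5,2) via x @ 3.1177
    (5,3) via y @ 3.5200
    (6,3) via x @ 4.2724
    (7,3) via x @ 5.4271
    (7,4) via y @ 5.5200
    (8,4) via x @ 6.5818
    (8,5) via y @ 7.5200  # hit
  → r_2 = 7.5200
beam 3: φ=90°, α=120°
  direction (-0.5000, 0.8660); cell (2,1); t to first gridline: x 0.6000, y 0.8776 (then +2.0000 / +1.1547)
    (1,1) via x @ 0.6000
    (1,2) via y @ 0.8776
    (1,3) via y @ 2.0323
    (0,3) via x @ 2.6000  # hit
  → r_3 = 2.6000

ranges = [0.2771, 7.5200, 2.6000]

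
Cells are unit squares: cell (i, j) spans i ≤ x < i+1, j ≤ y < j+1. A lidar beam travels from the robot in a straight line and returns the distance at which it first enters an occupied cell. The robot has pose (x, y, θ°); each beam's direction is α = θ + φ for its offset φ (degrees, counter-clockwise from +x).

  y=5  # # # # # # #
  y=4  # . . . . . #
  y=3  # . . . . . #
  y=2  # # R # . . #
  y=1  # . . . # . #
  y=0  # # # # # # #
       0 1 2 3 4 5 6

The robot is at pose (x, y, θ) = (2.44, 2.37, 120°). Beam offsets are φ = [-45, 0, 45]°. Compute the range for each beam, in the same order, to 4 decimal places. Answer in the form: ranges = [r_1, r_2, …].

beam 1: φ=-45°, α=75°
  dir = (cos 75°, sin 75°) = (0.2588, 0.9659); from cell (2,2)
  next x-line at t=2.1637, next y-line at t=0.6522; Δt_x=3.8637, Δt_y=1.0353
    y: enter (2,3) at t=0.6522
    y: enter (2,4) at t=1.6875
    x: enter (3,4) at t=2.1637
    y: enter (3,5) at t=2.7228 ← occupied
  → r_1 = 2.7228
beam 2: φ=0°, α=120°
  dir = (cos 120°, sin 120°) = (-0.5000, 0.8660); from cell (2,2)
  next x-line at t=0.8800, next y-line at t=0.7275; Δt_x=2.0000, Δt_y=1.1547
    y: enter (2,3) at t=0.7275
    x: enter (1,3) at t=0.8800
    y: enter (1,4) at t=1.8822
    x: enter (0,4) at t=2.8800 ← occupied
  → r_2 = 2.8800
beam 3: φ=45°, α=165°
  dir = (cos 165°, sin 165°) = (-0.9659, 0.2588); from cell (2,2)
  next x-line at t=0.4555, next y-line at t=2.4341; Δt_x=1.0353, Δt_y=3.8637
    x: enter (1,2) at t=0.4555 ← occupied
  → r_3 = 0.4555

ranges = [2.7228, 2.8800, 0.4555]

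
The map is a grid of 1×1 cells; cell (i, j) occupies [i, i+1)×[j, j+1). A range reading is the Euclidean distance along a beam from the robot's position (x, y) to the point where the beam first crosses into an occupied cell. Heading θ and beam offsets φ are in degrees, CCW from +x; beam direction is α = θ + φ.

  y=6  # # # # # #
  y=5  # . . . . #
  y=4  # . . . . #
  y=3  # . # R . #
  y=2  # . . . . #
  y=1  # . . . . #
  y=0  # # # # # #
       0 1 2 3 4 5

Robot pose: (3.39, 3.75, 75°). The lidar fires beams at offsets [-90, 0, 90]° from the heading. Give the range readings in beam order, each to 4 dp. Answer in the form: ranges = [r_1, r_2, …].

ranges = [1.6668, 2.3294, 0.4038]

beam 1: φ=-90°, α=345°
  d=(0.9659,-0.2588)  start (3,3)  tX=0.6315 tY=2.8978  stride 1/|dx|=1.0353 1/|dy|=3.8637
    cross x-line → (4,3), t=0.6315
    cross x-line → (5,3), t=1.6668 (wall)
  → r_1 = 1.6668
beam 2: φ=0°, α=75°
  d=(0.2588,0.9659)  start (3,3)  tX=2.3569 tY=0.2588  stride 1/|dx|=3.8637 1/|dy|=1.0353
    cross y-line → (3,4), t=0.2588
    cross y-line → (3,5), t=1.2941
    cross y-line → (3,6), t=2.3294 (wall)
  → r_2 = 2.3294
beam 3: φ=90°, α=165°
  d=(-0.9659,0.2588)  start (3,3)  tX=0.4038 tY=0.9659  stride 1/|dx|=1.0353 1/|dy|=3.8637
    cross x-line → (2,3), t=0.4038 (wall)
  → r_3 = 0.4038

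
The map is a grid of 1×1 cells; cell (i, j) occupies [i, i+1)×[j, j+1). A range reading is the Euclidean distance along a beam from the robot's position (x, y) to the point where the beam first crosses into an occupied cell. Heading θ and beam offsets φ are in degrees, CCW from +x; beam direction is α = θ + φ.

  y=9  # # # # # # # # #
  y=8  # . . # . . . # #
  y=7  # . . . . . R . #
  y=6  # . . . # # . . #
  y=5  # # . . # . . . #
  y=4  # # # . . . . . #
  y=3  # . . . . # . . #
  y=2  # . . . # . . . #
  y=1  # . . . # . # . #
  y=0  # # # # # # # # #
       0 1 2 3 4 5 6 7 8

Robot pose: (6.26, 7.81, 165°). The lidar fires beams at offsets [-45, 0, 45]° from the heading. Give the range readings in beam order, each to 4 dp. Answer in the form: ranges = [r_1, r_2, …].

beam 1: φ=-45°, α=120°
  d=(-0.5000,0.8660)  start (6,7)  tX=0.5200 tY=0.2194  stride 1/|dx|=2.0000 1/|dy|=1.1547
    cross y-line → (6,8), t=0.2194
    cross x-line → (5,8), t=0.5200
    cross y-line → (5,9), t=1.3741 (wall)
  → r_1 = 1.3741
beam 2: φ=0°, α=165°
  d=(-0.9659,0.2588)  start (6,7)  tX=0.2692 tY=0.7341  stride 1/|dx|=1.0353 1/|dy|=3.8637
    cross x-line → (5,7), t=0.2692
    cross y-line → (5,8), t=0.7341
    cross x-line → (4,8), t=1.3044
    cross x-line → (3,8), t=2.3397 (wall)
  → r_2 = 2.3397
beam 3: φ=45°, α=210°
  d=(-0.8660,-0.5000)  start (6,7)  tX=0.3002 tY=1.6200  stride 1/|dx|=1.1547 1/|dy|=2.0000
    cross x-line → (5,7), t=0.3002
    cross x-line → (4,7), t=1.4549
    cross y-line → (4,6), t=1.6200 (wall)
  → r_3 = 1.6200

ranges = [1.3741, 2.3397, 1.6200]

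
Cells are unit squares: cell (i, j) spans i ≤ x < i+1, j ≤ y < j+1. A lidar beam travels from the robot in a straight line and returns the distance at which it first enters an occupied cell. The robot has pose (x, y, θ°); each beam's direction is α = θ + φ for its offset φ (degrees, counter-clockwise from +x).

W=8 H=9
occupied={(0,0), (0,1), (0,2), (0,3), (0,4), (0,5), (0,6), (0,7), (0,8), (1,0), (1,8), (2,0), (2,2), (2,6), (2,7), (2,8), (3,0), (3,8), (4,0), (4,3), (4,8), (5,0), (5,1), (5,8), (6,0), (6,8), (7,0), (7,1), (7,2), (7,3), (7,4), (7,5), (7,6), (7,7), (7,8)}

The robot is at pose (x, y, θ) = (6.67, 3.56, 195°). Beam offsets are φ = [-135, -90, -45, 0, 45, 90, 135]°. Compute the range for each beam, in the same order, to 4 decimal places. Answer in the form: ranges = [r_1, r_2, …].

ranges = [0.6600, 4.5966, 4.8800, 1.7289, 1.8013, 1.2750, 0.3811]

beam 1: φ=-135°, α=60°
  cosα=0.5000 sinα=0.8660 | (6,3) | tMaxX 0.6600 tMaxY 0.5081 | tΔX 2.0000 tΔY 1.1547
    t=0.5081 [y] (6,4)
    t=0.6600 [x] (7,4) — stop
  → r_1 = 0.6600
beam 2: φ=-90°, α=105°
  cosα=-0.2588 sinα=0.9659 | (6,3) | tMaxX 2.5887 tMaxY 0.4555 | tΔX 3.8637 tΔY 1.0353
    t=0.4555 [y] (6,4)
    t=1.4908 [y] (6,5)
    t=2.5261 [y] (6,6)
    t=2.5887 [x] (5,6)
    t=3.5614 [y] (5,7)
    t=4.5966 [y] (5,8) — stop
  → r_2 = 4.5966
beam 3: φ=-45°, α=150°
  cosα=-0.8660 sinα=0.5000 | (6,3) | tMaxX 0.7736 tMaxY 0.8800 | tΔX 1.1547 tΔY 2.0000
    t=0.7736 [x] (5,3)
    t=0.8800 [y] (5,4)
    t=1.9283 [x] (4,4)
    t=2.8800 [y] (4,5)
    t=3.0831 [x] (3,5)
    t=4.2378 [x] (2,5)
    t=4.8800 [y] (2,6) — stop
  → r_3 = 4.8800
beam 4: φ=0°, α=195°
  cosα=-0.9659 sinα=-0.2588 | (6,3) | tMaxX 0.6936 tMaxY 2.1637 | tΔX 1.0353 tΔY 3.8637
    t=0.6936 [x] (5,3)
    t=1.7289 [x] (4,3) — stop
  → r_4 = 1.7289
beam 5: φ=45°, α=240°
  cosα=-0.5000 sinα=-0.8660 | (6,3) | tMaxX 1.3400 tMaxY 0.6466 | tΔX 2.0000 tΔY 1.1547
    t=0.6466 [y] (6,2)
    t=1.3400 [x] (5,2)
    t=1.8013 [y] (5,1) — stop
  → r_5 = 1.8013
beam 6: φ=90°, α=285°
  cosα=0.2588 sinα=-0.9659 | (6,3) | tMaxX 1.2750 tMaxY 0.5798 | tΔX 3.8637 tΔY 1.0353
    t=0.5798 [y] (6,2)
    t=1.2750 [x] (7,2) — stop
  → r_6 = 1.2750
beam 7: φ=135°, α=330°
  cosα=0.8660 sinα=-0.5000 | (6,3) | tMaxX 0.3811 tMaxY 1.1200 | tΔX 1.1547 tΔY 2.0000
    t=0.3811 [x] (7,3) — stop
  → r_7 = 0.3811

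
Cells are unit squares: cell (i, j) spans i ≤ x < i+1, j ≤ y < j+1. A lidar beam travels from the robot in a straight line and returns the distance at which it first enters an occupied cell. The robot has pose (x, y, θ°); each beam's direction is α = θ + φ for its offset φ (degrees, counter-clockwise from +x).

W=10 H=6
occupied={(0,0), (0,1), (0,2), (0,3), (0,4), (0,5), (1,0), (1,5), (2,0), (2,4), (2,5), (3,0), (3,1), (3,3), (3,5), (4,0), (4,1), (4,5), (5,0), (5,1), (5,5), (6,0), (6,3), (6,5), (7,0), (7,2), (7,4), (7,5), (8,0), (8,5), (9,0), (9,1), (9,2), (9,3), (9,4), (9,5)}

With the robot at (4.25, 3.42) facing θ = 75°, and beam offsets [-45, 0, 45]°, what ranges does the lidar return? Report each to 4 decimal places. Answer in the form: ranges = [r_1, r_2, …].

beam 1: φ=-45°, α=30°
  dir = (cos 30°, sin 30°) = (0.8660, 0.5000); from cell (4,3)
  next x-line at t=0.8660, next y-line at t=1.1600; Δt_x=1.1547, Δt_y=2.0000
    x: enter (5,3) at t=0.8660
    y: enter (5,4) at t=1.1600
    x: enter (6,4) at t=2.0207
    y: enter (6,5) at t=3.1600 ← occupied
  → r_1 = 3.1600
beam 2: φ=0°, α=75°
  dir = (cos 75°, sin 75°) = (0.2588, 0.9659); from cell (4,3)
  next x-line at t=2.8978, next y-line at t=0.6005; Δt_x=3.8637, Δt_y=1.0353
    y: enter (4,4) at t=0.6005
    y: enter (4,5) at t=1.6357 ← occupied
  → r_2 = 1.6357
beam 3: φ=45°, α=120°
  dir = (cos 120°, sin 120°) = (-0.5000, 0.8660); from cell (4,3)
  next x-line at t=0.5000, next y-line at t=0.6697; Δt_x=2.0000, Δt_y=1.1547
    x: enter (3,3) at t=0.5000 ← occupied
  → r_3 = 0.5000

ranges = [3.1600, 1.6357, 0.5000]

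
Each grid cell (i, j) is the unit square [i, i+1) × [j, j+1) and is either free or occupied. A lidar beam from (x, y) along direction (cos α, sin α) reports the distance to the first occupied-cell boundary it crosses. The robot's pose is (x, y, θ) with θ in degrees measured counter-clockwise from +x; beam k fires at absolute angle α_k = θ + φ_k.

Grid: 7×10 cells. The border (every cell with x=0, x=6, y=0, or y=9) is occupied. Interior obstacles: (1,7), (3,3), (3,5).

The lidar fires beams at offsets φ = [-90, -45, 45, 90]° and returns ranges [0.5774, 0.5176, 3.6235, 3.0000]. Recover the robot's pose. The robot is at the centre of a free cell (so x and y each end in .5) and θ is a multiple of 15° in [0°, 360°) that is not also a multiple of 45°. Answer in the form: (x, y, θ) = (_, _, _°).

(x, y, θ) = (5.5, 8.5, 150°)

Enumerate (i+0.5, j+0.5, θ) over the 37 free cells and 16 admissible headings. For each, cast all 4 beams and compare to the given ranges.
  (1.5, 3.5, 240°): beam 3 = 2.5882 ≠ 3.6235 ✗
  (1.5, 2.5, 255°): beam 1 = 0.5176 ≠ 0.5774 ✗
  (3.5, 1.5, 150°): beam 1 = 5.0000 ≠ 0.5774 ✗
  …
  (5.5, 8.5, 150°): r_1=0.5774, r_2=0.5176, r_3=3.6235, r_4=3.0000 — all match ✓
No second candidate reproduces the full scan.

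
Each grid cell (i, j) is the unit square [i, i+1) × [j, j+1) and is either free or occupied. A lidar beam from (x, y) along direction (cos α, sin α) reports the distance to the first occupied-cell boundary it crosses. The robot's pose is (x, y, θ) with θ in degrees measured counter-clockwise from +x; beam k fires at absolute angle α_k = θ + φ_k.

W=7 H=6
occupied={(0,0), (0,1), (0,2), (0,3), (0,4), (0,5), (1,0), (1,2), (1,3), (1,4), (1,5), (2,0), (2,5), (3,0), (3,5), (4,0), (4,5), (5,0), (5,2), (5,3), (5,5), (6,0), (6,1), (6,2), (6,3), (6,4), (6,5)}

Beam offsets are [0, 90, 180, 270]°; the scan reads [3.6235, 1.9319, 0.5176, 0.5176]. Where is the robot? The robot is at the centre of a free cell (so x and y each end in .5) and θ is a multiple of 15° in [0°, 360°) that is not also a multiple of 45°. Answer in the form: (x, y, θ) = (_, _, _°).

Enumerate (i+0.5, j+0.5, θ) over the 15 free cells and 16 admissible headings. For each, cast all 4 beams and compare to the given ranges.
  (4.5, 4.5, 255°): beam 2 = 1.5529 ≠ 1.9319 ✗
  (4.5, 3.5, 30°): beam 1 = 0.5774 ≠ 3.6235 ✗
  (3.5, 1.5, 255°): beam 1 = 0.5176 ≠ 3.6235 ✗
  (3.5, 2.5, 105°): beam 1 = 2.5882 ≠ 3.6235 ✗
  …
  (2.5, 4.5, 285°): r_1=3.6235, r_2=1.9319, r_3=0.5176, r_4=0.5176 — all match ✓
Unique over the lattice → pose = (2.5, 4.5, 285°).

(x, y, θ) = (2.5, 4.5, 285°)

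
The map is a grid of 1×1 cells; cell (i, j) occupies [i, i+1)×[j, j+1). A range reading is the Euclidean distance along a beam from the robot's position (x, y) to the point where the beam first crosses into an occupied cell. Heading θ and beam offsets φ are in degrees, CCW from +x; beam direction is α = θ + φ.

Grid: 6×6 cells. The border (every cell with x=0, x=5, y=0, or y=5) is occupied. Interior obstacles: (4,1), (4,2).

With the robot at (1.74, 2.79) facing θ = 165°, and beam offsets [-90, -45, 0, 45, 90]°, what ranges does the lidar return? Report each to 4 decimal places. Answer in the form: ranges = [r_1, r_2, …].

beam 1: φ=-90°, α=75°
  dir = (cos 75°, sin 75°) = (0.2588, 0.9659); from cell (1,2)
  next x-line at t=1.0046, next y-line at t=0.2174; Δt_x=3.8637, Δt_y=1.0353
    y: enter (1,3) at t=0.2174
    x: enter (2,3) at t=1.0046
    y: enter (2,4) at t=1.2527
    y: enter (2,5) at t=2.2880 ← occupied
  → r_1 = 2.2880
beam 2: φ=-45°, α=120°
  dir = (cos 120°, sin 120°) = (-0.5000, 0.8660); from cell (1,2)
  next x-line at t=1.4800, next y-line at t=0.2425; Δt_x=2.0000, Δt_y=1.1547
    y: enter (1,3) at t=0.2425
    y: enter (1,4) at t=1.3972
    x: enter (0,4) at t=1.4800 ← occupied
  → r_2 = 1.4800
beam 3: φ=0°, α=165°
  dir = (cos 165°, sin 165°) = (-0.9659, 0.2588); from cell (1,2)
  next x-line at t=0.7661, next y-line at t=0.8114; Δt_x=1.0353, Δt_y=3.8637
    x: enter (0,2) at t=0.7661 ← occupied
  → r_3 = 0.7661
beam 4: φ=45°, α=210°
  dir = (cos 210°, sin 210°) = (-0.8660, -0.5000); from cell (1,2)
  next x-line at t=0.8545, next y-line at t=1.5800; Δt_x=1.1547, Δt_y=2.0000
    x: enter (0,2) at t=0.8545 ← occupied
  → r_4 = 0.8545
beam 5: φ=90°, α=255°
  dir = (cos 255°, sin 255°) = (-0.2588, -0.9659); from cell (1,2)
  next x-line at t=2.8591, next y-line at t=0.8179; Δt_x=3.8637, Δt_y=1.0353
    y: enter (1,1) at t=0.8179
    y: enter (1,0) at t=1.8531 ← occupied
  → r_5 = 1.8531

ranges = [2.2880, 1.4800, 0.7661, 0.8545, 1.8531]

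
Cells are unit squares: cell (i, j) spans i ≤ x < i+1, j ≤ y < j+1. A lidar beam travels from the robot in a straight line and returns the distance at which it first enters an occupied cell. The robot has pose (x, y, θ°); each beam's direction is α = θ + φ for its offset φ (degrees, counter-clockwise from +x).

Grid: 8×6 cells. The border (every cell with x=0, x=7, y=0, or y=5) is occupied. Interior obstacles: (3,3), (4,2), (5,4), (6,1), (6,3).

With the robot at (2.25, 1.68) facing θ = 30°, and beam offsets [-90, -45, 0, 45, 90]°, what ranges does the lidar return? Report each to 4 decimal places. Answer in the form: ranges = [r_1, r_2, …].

beam 1: φ=-90°, α=300°
  d=(0.5000,-0.8660)  start (2,1)  tX=1.5000 tY=0.7852  stride 1/|dx|=2.0000 1/|dy|=1.1547
    cross y-line → (2,0), t=0.7852 (wall)
  → r_1 = 0.7852
beam 2: φ=-45°, α=345°
  d=(0.9659,-0.2588)  start (2,1)  tX=0.7765 tY=2.6273  stride 1/|dx|=1.0353 1/|dy|=3.8637
    cross x-line → (3,1), t=0.7765
    cross x-line → (4,1), t=1.8117
    cross y-line → (4,0), t=2.6273 (wall)
  → r_2 = 2.6273
beam 3: φ=0°, α=30°
  d=(0.8660,0.5000)  start (2,1)  tX=0.8660 tY=0.6400  stride 1/|dx|=1.1547 1/|dy|=2.0000
    cross y-line → (2,2), t=0.6400
    cross x-line → (3,2), t=0.8660
    cross x-line → (4,2), t=2.0207 (wall)
  → r_3 = 2.0207
beam 4: φ=45°, α=75°
  d=(0.2588,0.9659)  start (2,1)  tX=2.8978 tY=0.3313  stride 1/|dx|=3.8637 1/|dy|=1.0353
    cross y-line → (2,2), t=0.3313
    cross y-line → (2,3), t=1.3666
    cross y-line → (2,4), t=2.4018
    cross x-line → (3,4), t=2.8978
    cross y-line → (3,5), t=3.4371 (wall)
  → r_4 = 3.4371
beam 5: φ=90°, α=120°
  d=(-0.5000,0.8660)  start (2,1)  tX=0.5000 tY=0.3695  stride 1/|dx|=2.0000 1/|dy|=1.1547
    cross y-line → (2,2), t=0.3695
    cross x-line → (1,2), t=0.5000
    cross y-line → (1,3), t=1.5242
    cross x-line → (0,3), t=2.5000 (wall)
  → r_5 = 2.5000

ranges = [0.7852, 2.6273, 2.0207, 3.4371, 2.5000]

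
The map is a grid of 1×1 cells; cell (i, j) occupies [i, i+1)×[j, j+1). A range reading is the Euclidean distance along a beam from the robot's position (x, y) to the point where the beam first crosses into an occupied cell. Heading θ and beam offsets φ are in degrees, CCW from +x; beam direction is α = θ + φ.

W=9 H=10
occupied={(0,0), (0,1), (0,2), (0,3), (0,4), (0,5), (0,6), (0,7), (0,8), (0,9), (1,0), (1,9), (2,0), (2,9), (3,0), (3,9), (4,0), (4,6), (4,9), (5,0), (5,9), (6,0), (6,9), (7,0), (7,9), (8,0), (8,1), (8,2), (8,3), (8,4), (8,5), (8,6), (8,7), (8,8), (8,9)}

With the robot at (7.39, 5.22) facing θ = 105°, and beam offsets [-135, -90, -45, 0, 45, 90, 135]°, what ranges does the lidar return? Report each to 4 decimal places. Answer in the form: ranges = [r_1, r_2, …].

beam 1: φ=-135°, α=330°
  dir = (cos 330°, sin 330°) = (0.8660, -0.5000); from cell (7,5)
  next x-line at t=0.7044, next y-line at t=0.4400; Δt_x=1.1547, Δt_y=2.0000
    y: enter (7,4) at t=0.4400
    x: enter (8,4) at t=0.7044 ← occupied
  → r_1 = 0.7044
beam 2: φ=-90°, α=15°
  dir = (cos 15°, sin 15°) = (0.9659, 0.2588); from cell (7,5)
  next x-line at t=0.6315, next y-line at t=3.0137; Δt_x=1.0353, Δt_y=3.8637
    x: enter (8,5) at t=0.6315 ← occupied
  → r_2 = 0.6315
beam 3: φ=-45°, α=60°
  dir = (cos 60°, sin 60°) = (0.5000, 0.8660); from cell (7,5)
  next x-line at t=1.2200, next y-line at t=0.9007; Δt_x=2.0000, Δt_y=1.1547
    y: enter (7,6) at t=0.9007
    x: enter (8,6) at t=1.2200 ← occupied
  → r_3 = 1.2200
beam 4: φ=0°, α=105°
  dir = (cos 105°, sin 105°) = (-0.2588, 0.9659); from cell (7,5)
  next x-line at t=1.5068, next y-line at t=0.8075; Δt_x=3.8637, Δt_y=1.0353
    y: enter (7,6) at t=0.8075
    x: enter (6,6) at t=1.5068
    y: enter (6,7) at t=1.8428
    y: enter (6,8) at t=2.8781
    y: enter (6,9) at t=3.9133 ← occupied
  → r_4 = 3.9133
beam 5: φ=45°, α=150°
  dir = (cos 150°, sin 150°) = (-0.8660, 0.5000); from cell (7,5)
  next x-line at t=0.4503, next y-line at t=1.5600; Δt_x=1.1547, Δt_y=2.0000
    x: enter (6,5) at t=0.4503
    y: enter (6,6) at t=1.5600
    x: enter (5,6) at t=1.6050
    x: enter (4,6) at t=2.7597 ← occupied
  → r_5 = 2.7597
beam 6: φ=90°, α=195°
  dir = (cos 195°, sin 195°) = (-0.9659, -0.2588); from cell (7,5)
  next x-line at t=0.4038, next y-line at t=0.8500; Δt_x=1.0353, Δt_y=3.8637
    x: enter (6,5) at t=0.4038
    y: enter (6,4) at t=0.8500
    x: enter (5,4) at t=1.4390
    x: enter (4,4) at t=2.4743
    x: enter (3,4) at t=3.5096
    x: enter (2,4) at t=4.5449
    y: enter (2,3) at t=4.7137
    x: enter (1,3) at t=5.5801
    x: enter (0,3) at t=6.6154 ← occupied
  → r_6 = 6.6154
beam 7: φ=135°, α=240°
  dir = (cos 240°, sin 240°) = (-0.5000, -0.8660); from cell (7,5)
  next x-line at t=0.7800, next y-line at t=0.2540; Δt_x=2.0000, Δt_y=1.1547
    y: enter (7,4) at t=0.2540
    x: enter (6,4) at t=0.7800
    y: enter (6,3) at t=1.4087
    y: enter (6,2) at t=2.5634
    x: enter (5,2) at t=2.7800
    y: enter (5,1) at t=3.7181
    x: enter (4,1) at t=4.7800
    y: enter (4,0) at t=4.8728 ← occupied
  → r_7 = 4.8728

ranges = [0.7044, 0.6315, 1.2200, 3.9133, 2.7597, 6.6154, 4.8728]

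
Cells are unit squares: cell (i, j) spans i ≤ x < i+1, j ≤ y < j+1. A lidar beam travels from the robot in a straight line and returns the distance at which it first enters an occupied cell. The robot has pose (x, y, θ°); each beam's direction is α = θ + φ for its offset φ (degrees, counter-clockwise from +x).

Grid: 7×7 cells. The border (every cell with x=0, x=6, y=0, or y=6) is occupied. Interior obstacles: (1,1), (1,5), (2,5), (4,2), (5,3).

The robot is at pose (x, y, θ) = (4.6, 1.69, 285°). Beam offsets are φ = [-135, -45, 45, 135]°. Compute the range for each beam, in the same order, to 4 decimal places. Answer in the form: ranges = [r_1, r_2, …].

beam 1: φ=-135°, α=150°
  dir = (cos 150°, sin 150°) = (-0.8660, 0.5000); from cell (4,1)
  next x-line at t=0.6928, next y-line at t=0.6200; Δt_x=1.1547, Δt_y=2.0000
    y: enter (4,2) at t=0.6200 ← occupied
  → r_1 = 0.6200
beam 2: φ=-45°, α=240°
  dir = (cos 240°, sin 240°) = (-0.5000, -0.8660); from cell (4,1)
  next x-line at t=1.2000, next y-line at t=0.7967; Δt_x=2.0000, Δt_y=1.1547
    y: enter (4,0) at t=0.7967 ← occupied
  → r_2 = 0.7967
beam 3: φ=45°, α=330°
  dir = (cos 330°, sin 330°) = (0.8660, -0.5000); from cell (4,1)
  next x-line at t=0.4619, next y-line at t=1.3800; Δt_x=1.1547, Δt_y=2.0000
    x: enter (5,1) at t=0.4619
    y: enter (5,0) at t=1.3800 ← occupied
  → r_3 = 1.3800
beam 4: φ=135°, α=60°
  dir = (cos 60°, sin 60°) = (0.5000, 0.8660); from cell (4,1)
  next x-line at t=0.8000, next y-line at t=0.3580; Δt_x=2.0000, Δt_y=1.1547
    y: enter (4,2) at t=0.3580 ← occupied
  → r_4 = 0.3580

ranges = [0.6200, 0.7967, 1.3800, 0.3580]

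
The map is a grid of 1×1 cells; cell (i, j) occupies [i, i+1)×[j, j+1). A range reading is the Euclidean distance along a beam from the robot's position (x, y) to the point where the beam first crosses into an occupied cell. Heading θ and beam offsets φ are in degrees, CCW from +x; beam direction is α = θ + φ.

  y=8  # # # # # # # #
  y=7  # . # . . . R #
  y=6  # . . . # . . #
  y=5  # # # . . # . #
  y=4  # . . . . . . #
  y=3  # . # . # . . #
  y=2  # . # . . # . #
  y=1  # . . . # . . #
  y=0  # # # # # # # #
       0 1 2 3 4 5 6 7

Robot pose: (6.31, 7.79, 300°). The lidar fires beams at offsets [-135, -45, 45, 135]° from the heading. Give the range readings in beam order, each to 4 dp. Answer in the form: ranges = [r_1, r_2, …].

ranges = [0.8114, 1.8531, 0.7143, 0.2174]

beam 1: φ=-135°, α=165°
  d=(-0.9659,0.2588)  start (6,7)  tX=0.3209 tY=0.8114  stride 1/|dx|=1.0353 1/|dy|=3.8637
    cross x-line → (5,7), t=0.3209
    cross y-line → (5,8), t=0.8114 (wall)
  → r_1 = 0.8114
beam 2: φ=-45°, α=255°
  d=(-0.2588,-0.9659)  start (6,7)  tX=1.1977 tY=0.8179  stride 1/|dx|=3.8637 1/|dy|=1.0353
    cross y-line → (6,6), t=0.8179
    cross x-line → (5,6), t=1.1977
    cross y-line → (5,5), t=1.8531 (wall)
  → r_2 = 1.8531
beam 3: φ=45°, α=345°
  d=(0.9659,-0.2588)  start (6,7)  tX=0.7143 tY=3.0523  stride 1/|dx|=1.0353 1/|dy|=3.8637
    cross x-line → (7,7), t=0.7143 (wall)
  → r_3 = 0.7143
beam 4: φ=135°, α=75°
  d=(0.2588,0.9659)  start (6,7)  tX=2.6660 tY=0.2174  stride 1/|dx|=3.8637 1/|dy|=1.0353
    cross y-line → (6,8), t=0.2174 (wall)
  → r_4 = 0.2174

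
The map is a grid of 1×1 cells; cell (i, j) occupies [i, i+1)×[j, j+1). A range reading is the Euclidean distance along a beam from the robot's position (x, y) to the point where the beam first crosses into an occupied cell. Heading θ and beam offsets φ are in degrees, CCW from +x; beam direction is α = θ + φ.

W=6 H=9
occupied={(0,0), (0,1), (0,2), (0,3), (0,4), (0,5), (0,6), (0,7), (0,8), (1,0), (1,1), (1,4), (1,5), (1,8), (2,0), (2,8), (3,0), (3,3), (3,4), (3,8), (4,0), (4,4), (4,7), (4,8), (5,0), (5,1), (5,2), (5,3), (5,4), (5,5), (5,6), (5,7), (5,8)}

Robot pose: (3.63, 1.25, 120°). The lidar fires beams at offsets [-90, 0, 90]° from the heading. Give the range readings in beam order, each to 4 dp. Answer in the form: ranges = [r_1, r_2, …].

ranges = [1.5819, 3.2600, 0.5000]

beam 1: φ=-90°, α=30°
  dir = (cos 30°, sin 30°) = (0.8660, 0.5000); from cell (3,1)
  next x-line at t=0.4272, next y-line at t=1.5000; Δt_x=1.1547, Δt_y=2.0000
    x: enter (4,1) at t=0.4272
    y: enter (4,2) at t=1.5000
    x: enter (5,2) at t=1.5819 ← occupied
  → r_1 = 1.5819
beam 2: φ=0°, α=120°
  dir = (cos 120°, sin 120°) = (-0.5000, 0.8660); from cell (3,1)
  next x-line at t=1.2600, next y-line at t=0.8660; Δt_x=2.0000, Δt_y=1.1547
    y: enter (3,2) at t=0.8660
    x: enter (2,2) at t=1.2600
    y: enter (2,3) at t=2.0207
    y: enter (2,4) at t=3.1754
    x: enter (1,4) at t=3.2600 ← occupied
  → r_2 = 3.2600
beam 3: φ=90°, α=210°
  dir = (cos 210°, sin 210°) = (-0.8660, -0.5000); from cell (3,1)
  next x-line at t=0.7275, next y-line at t=0.5000; Δt_x=1.1547, Δt_y=2.0000
    y: enter (3,0) at t=0.5000 ← occupied
  → r_3 = 0.5000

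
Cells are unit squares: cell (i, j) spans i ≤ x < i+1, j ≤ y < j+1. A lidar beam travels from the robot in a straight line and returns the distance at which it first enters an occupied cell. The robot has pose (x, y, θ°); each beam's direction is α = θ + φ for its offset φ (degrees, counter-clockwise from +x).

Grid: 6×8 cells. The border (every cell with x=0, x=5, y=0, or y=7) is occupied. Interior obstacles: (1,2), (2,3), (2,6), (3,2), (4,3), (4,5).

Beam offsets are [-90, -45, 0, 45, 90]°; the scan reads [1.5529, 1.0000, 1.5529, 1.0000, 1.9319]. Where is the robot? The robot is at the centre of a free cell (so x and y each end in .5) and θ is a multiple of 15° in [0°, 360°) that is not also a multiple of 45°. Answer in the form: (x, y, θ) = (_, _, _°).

Candidates: 18 free-cell centres × 16 headings = 288 poses. Raycast each; keep the one whose scan matches to 4 dp.
  (3.5, 3.5, 75°): beam 1 = 0.5176 ≠ 1.5529 ✗
  (1.5, 5.5, 150°): beam 1 = 1.0000 ≠ 1.5529 ✗
  (3.5, 5.5, 195°): beam 3 = 2.5882 ≠ 1.5529 ✗
  (1.5, 6.5, 195°): beam 1 = 0.5176 ≠ 1.5529 ✗
  (1.5, 5.5, 60°): beam 1 = 3.0000 ≠ 1.5529 ✗
  …
  (3.5, 4.5, 15°): r_1=1.5529, r_2=1.0000, r_3=1.5529, r_4=1.0000, r_5=1.9319 — all match ✓
Unique over the lattice → pose = (3.5, 4.5, 15°).

(x, y, θ) = (3.5, 4.5, 15°)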